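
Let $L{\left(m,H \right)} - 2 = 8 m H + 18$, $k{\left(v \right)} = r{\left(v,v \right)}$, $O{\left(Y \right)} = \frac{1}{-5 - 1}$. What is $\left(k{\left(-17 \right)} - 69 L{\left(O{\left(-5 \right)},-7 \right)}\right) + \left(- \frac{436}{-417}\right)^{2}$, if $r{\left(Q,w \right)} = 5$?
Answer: $- \frac{350891795}{173889} \approx -2017.9$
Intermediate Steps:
$O{\left(Y \right)} = - \frac{1}{6}$ ($O{\left(Y \right)} = \frac{1}{-6} = - \frac{1}{6}$)
$k{\left(v \right)} = 5$
$L{\left(m,H \right)} = 20 + 8 H m$ ($L{\left(m,H \right)} = 2 + \left(8 m H + 18\right) = 2 + \left(8 H m + 18\right) = 2 + \left(18 + 8 H m\right) = 20 + 8 H m$)
$\left(k{\left(-17 \right)} - 69 L{\left(O{\left(-5 \right)},-7 \right)}\right) + \left(- \frac{436}{-417}\right)^{2} = \left(5 - 69 \left(20 + 8 \left(-7\right) \left(- \frac{1}{6}\right)\right)\right) + \left(- \frac{436}{-417}\right)^{2} = \left(5 - 69 \left(20 + \frac{28}{3}\right)\right) + \left(\left(-436\right) \left(- \frac{1}{417}\right)\right)^{2} = \left(5 - 2024\right) + \left(\frac{436}{417}\right)^{2} = \left(5 - 2024\right) + \frac{190096}{173889} = -2019 + \frac{190096}{173889} = - \frac{350891795}{173889}$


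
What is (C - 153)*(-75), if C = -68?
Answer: 16575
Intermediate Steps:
(C - 153)*(-75) = (-68 - 153)*(-75) = -221*(-75) = 16575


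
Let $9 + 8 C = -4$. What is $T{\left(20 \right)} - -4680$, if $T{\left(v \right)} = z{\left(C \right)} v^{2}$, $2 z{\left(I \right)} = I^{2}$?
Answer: $\frac{41665}{8} \approx 5208.1$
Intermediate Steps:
$C = - \frac{13}{8}$ ($C = - \frac{9}{8} + \frac{1}{8} \left(-4\right) = - \frac{9}{8} - \frac{1}{2} = - \frac{13}{8} \approx -1.625$)
$z{\left(I \right)} = \frac{I^{2}}{2}$
$T{\left(v \right)} = \frac{169 v^{2}}{128}$ ($T{\left(v \right)} = \frac{\left(- \frac{13}{8}\right)^{2}}{2} v^{2} = \frac{1}{2} \cdot \frac{169}{64} v^{2} = \frac{169 v^{2}}{128}$)
$T{\left(20 \right)} - -4680 = \frac{169 \cdot 20^{2}}{128} - -4680 = \frac{169}{128} \cdot 400 + 4680 = \frac{4225}{8} + 4680 = \frac{41665}{8}$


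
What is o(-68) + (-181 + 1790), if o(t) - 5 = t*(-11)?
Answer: 2362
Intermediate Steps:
o(t) = 5 - 11*t (o(t) = 5 + t*(-11) = 5 - 11*t)
o(-68) + (-181 + 1790) = (5 - 11*(-68)) + (-181 + 1790) = (5 + 748) + 1609 = 753 + 1609 = 2362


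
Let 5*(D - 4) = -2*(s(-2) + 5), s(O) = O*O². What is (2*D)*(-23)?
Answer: -1196/5 ≈ -239.20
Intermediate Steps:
s(O) = O³
D = 26/5 (D = 4 + (-2*((-2)³ + 5))/5 = 4 + (-2*(-8 + 5))/5 = 4 + (-2*(-3))/5 = 4 + (⅕)*6 = 4 + 6/5 = 26/5 ≈ 5.2000)
(2*D)*(-23) = (2*(26/5))*(-23) = (52/5)*(-23) = -1196/5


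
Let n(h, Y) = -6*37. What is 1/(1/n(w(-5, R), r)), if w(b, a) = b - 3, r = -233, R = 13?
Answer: -222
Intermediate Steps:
w(b, a) = -3 + b
n(h, Y) = -222
1/(1/n(w(-5, R), r)) = 1/(1/(-222)) = 1/(-1/222) = -222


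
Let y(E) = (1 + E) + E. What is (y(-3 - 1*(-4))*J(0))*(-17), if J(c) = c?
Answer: 0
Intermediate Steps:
y(E) = 1 + 2*E
(y(-3 - 1*(-4))*J(0))*(-17) = ((1 + 2*(-3 - 1*(-4)))*0)*(-17) = ((1 + 2*(-3 + 4))*0)*(-17) = ((1 + 2*1)*0)*(-17) = ((1 + 2)*0)*(-17) = (3*0)*(-17) = 0*(-17) = 0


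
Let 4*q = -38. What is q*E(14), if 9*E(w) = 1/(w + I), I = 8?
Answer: -19/396 ≈ -0.047980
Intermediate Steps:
q = -19/2 (q = (¼)*(-38) = -19/2 ≈ -9.5000)
E(w) = 1/(9*(8 + w)) (E(w) = 1/(9*(w + 8)) = 1/(9*(8 + w)))
q*E(14) = -19/(18*(8 + 14)) = -19/(18*22) = -19/2*1/198 = -19/396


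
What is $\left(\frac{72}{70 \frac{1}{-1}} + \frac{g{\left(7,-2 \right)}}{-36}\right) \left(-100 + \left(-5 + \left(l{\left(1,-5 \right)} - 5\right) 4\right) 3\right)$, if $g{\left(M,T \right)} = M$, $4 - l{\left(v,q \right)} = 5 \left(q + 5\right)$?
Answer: $\frac{195707}{1260} \approx 155.32$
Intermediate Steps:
$l{\left(v,q \right)} = -21 - 5 q$ ($l{\left(v,q \right)} = 4 - 5 \left(q + 5\right) = 4 - 5 \left(5 + q\right) = 4 - \left(25 + 5 q\right) = -21 - 5 q$)
$\left(\frac{72}{70 \frac{1}{-1}} + \frac{g{\left(7,-2 \right)}}{-36}\right) \left(-100 + \left(-5 + \left(l{\left(1,-5 \right)} - 5\right) 4\right) 3\right) = \left(\frac{72}{70 \frac{1}{-1}} + \frac{7}{-36}\right) \left(-100 + \left(-5 + \left(\left(-21 - -25\right) - 5\right) 4\right) 3\right) = \left(\frac{72}{70 \left(-1\right)} + 7 \left(- \frac{1}{36}\right)\right) \left(-100 + \left(-5 + \left(\left(-21 + 25\right) - 5\right) 4\right) 3\right) = \left(\frac{72}{-70} - \frac{7}{36}\right) \left(-100 + \left(-5 + \left(4 - 5\right) 4\right) 3\right) = \left(72 \left(- \frac{1}{70}\right) - \frac{7}{36}\right) \left(-100 + \left(-5 - 4\right) 3\right) = \left(- \frac{36}{35} - \frac{7}{36}\right) \left(-100 + \left(-5 - 4\right) 3\right) = - \frac{1541 \left(-100 - 27\right)}{1260} = \left(- \frac{1541}{1260}\right) \left(-127\right) = \frac{195707}{1260}$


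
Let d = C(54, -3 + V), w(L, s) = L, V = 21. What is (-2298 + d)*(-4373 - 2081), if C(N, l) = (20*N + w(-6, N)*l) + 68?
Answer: 8119132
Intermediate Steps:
C(N, l) = 68 - 6*l + 20*N (C(N, l) = (20*N - 6*l) + 68 = (-6*l + 20*N) + 68 = 68 - 6*l + 20*N)
d = 1040 (d = 68 - 6*(-3 + 21) + 20*54 = 68 - 6*18 + 1080 = 68 - 108 + 1080 = 1040)
(-2298 + d)*(-4373 - 2081) = (-2298 + 1040)*(-4373 - 2081) = -1258*(-6454) = 8119132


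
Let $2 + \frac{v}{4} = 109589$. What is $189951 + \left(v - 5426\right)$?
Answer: $622873$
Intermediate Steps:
$v = 438348$ ($v = -8 + 4 \cdot 109589 = -8 + 438356 = 438348$)
$189951 + \left(v - 5426\right) = 189951 + \left(438348 - 5426\right) = 189951 + 432922 = 622873$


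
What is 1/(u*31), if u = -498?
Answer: -1/15438 ≈ -6.4775e-5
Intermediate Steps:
1/(u*31) = 1/(-498*31) = 1/(-15438) = -1/15438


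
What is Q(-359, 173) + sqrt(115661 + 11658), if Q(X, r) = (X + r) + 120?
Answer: -66 + sqrt(127319) ≈ 290.82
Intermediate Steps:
Q(X, r) = 120 + X + r
Q(-359, 173) + sqrt(115661 + 11658) = (120 - 359 + 173) + sqrt(115661 + 11658) = -66 + sqrt(127319)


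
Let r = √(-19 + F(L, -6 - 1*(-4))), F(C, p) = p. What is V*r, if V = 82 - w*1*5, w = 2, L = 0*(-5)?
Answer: 72*I*√21 ≈ 329.95*I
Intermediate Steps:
L = 0
r = I*√21 (r = √(-19 + (-6 - 1*(-4))) = √(-19 + (-6 + 4)) = √(-19 - 2) = √(-21) = I*√21 ≈ 4.5826*I)
V = 72 (V = 82 - 2*1*5 = 82 - 2*5 = 82 - 1*10 = 82 - 10 = 72)
V*r = 72*(I*√21) = 72*I*√21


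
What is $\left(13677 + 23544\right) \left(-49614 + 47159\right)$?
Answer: $-91377555$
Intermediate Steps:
$\left(13677 + 23544\right) \left(-49614 + 47159\right) = 37221 \left(-2455\right) = -91377555$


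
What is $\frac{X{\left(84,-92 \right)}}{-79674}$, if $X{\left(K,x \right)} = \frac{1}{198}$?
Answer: $- \frac{1}{15775452} \approx -6.339 \cdot 10^{-8}$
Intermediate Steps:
$X{\left(K,x \right)} = \frac{1}{198}$
$\frac{X{\left(84,-92 \right)}}{-79674} = \frac{1}{198 \left(-79674\right)} = \frac{1}{198} \left(- \frac{1}{79674}\right) = - \frac{1}{15775452}$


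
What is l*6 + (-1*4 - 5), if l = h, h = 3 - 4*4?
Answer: -87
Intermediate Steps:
h = -13 (h = 3 - 16 = -13)
l = -13
l*6 + (-1*4 - 5) = -13*6 + (-1*4 - 5) = -78 + (-4 - 5) = -78 - 9 = -87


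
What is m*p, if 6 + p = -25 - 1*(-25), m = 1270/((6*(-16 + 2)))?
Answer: 635/7 ≈ 90.714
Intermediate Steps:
m = -635/42 (m = 1270/((6*(-14))) = 1270/(-84) = 1270*(-1/84) = -635/42 ≈ -15.119)
p = -6 (p = -6 + (-25 - 1*(-25)) = -6 + (-25 + 25) = -6 + 0 = -6)
m*p = -635/42*(-6) = 635/7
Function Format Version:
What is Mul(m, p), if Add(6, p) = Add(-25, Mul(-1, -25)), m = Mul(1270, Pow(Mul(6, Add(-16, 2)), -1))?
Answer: Rational(635, 7) ≈ 90.714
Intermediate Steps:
m = Rational(-635, 42) (m = Mul(1270, Pow(Mul(6, -14), -1)) = Mul(1270, Pow(-84, -1)) = Mul(1270, Rational(-1, 84)) = Rational(-635, 42) ≈ -15.119)
p = -6 (p = Add(-6, Add(-25, Mul(-1, -25))) = Add(-6, Add(-25, 25)) = Add(-6, 0) = -6)
Mul(m, p) = Mul(Rational(-635, 42), -6) = Rational(635, 7)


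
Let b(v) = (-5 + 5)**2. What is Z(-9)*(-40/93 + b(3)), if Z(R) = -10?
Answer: 400/93 ≈ 4.3011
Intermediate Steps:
b(v) = 0 (b(v) = 0**2 = 0)
Z(-9)*(-40/93 + b(3)) = -10*(-40/93 + 0) = -10*(-40/93) = 400/93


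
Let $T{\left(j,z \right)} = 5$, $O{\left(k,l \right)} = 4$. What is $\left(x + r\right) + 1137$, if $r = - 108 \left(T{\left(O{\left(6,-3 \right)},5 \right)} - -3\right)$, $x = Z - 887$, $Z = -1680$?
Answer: $-2294$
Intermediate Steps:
$x = -2567$ ($x = -1680 - 887 = -2567$)
$r = -864$ ($r = - 108 \left(5 - -3\right) = - 108 \left(5 + 3\right) = \left(-108\right) 8 = -864$)
$\left(x + r\right) + 1137 = \left(-2567 - 864\right) + 1137 = -3431 + 1137 = -2294$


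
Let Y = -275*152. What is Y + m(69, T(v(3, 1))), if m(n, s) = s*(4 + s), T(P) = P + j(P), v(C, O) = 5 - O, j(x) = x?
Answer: -41704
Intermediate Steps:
T(P) = 2*P (T(P) = P + P = 2*P)
Y = -41800
Y + m(69, T(v(3, 1))) = -41800 + (2*(5 - 1*1))*(4 + 2*(5 - 1*1)) = -41800 + (2*(5 - 1))*(4 + 2*(5 - 1)) = -41800 + (2*4)*(4 + 2*4) = -41800 + 8*(4 + 8) = -41800 + 8*12 = -41800 + 96 = -41704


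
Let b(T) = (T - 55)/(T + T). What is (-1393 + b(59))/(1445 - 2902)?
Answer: 82185/85963 ≈ 0.95605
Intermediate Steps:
b(T) = (-55 + T)/(2*T) (b(T) = (-55 + T)/((2*T)) = (-55 + T)*(1/(2*T)) = (-55 + T)/(2*T))
(-1393 + b(59))/(1445 - 2902) = (-1393 + (1/2)*(-55 + 59)/59)/(1445 - 2902) = (-1393 + (1/2)*(1/59)*4)/(-1457) = (-1393 + 2/59)*(-1/1457) = -82185/59*(-1/1457) = 82185/85963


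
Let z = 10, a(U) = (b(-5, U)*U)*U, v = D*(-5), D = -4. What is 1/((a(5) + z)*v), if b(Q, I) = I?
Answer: 1/2700 ≈ 0.00037037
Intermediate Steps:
v = 20 (v = -4*(-5) = 20)
a(U) = U³ (a(U) = (U*U)*U = U²*U = U³)
1/((a(5) + z)*v) = 1/((5³ + 10)*20) = 1/((125 + 10)*20) = 1/(135*20) = 1/2700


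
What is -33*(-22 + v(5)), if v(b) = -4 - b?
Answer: 1023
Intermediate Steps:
-33*(-22 + v(5)) = -33*(-22 + (-4 - 1*5)) = -33*(-22 + (-4 - 5)) = -33*(-22 - 9) = -33*(-31) = 1023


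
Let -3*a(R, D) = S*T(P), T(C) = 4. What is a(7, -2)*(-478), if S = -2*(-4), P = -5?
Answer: 15296/3 ≈ 5098.7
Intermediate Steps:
S = 8
a(R, D) = -32/3 (a(R, D) = -8*4/3 = -⅓*32 = -32/3)
a(7, -2)*(-478) = -32/3*(-478) = 15296/3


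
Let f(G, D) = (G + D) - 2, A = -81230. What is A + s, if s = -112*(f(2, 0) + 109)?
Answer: -93438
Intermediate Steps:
f(G, D) = -2 + D + G (f(G, D) = (D + G) - 2 = -2 + D + G)
s = -12208 (s = -112*((-2 + 0 + 2) + 109) = -112*(0 + 109) = -112*109 = -12208)
A + s = -81230 - 12208 = -93438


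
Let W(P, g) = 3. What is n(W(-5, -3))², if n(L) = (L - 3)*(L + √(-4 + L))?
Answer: 0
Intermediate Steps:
n(L) = (-3 + L)*(L + √(-4 + L))
n(W(-5, -3))² = (3² - 3*3 - 3*√(-4 + 3) + 3*√(-4 + 3))² = (9 - 9 - 3*I + 3*√(-1))² = (9 - 9 - 3*I + 3*I)² = 0² = 0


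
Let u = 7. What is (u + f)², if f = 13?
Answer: 400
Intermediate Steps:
(u + f)² = (7 + 13)² = 20² = 400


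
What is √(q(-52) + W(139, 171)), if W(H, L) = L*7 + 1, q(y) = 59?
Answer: √1257 ≈ 35.454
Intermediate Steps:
W(H, L) = 1 + 7*L (W(H, L) = 7*L + 1 = 1 + 7*L)
√(q(-52) + W(139, 171)) = √(59 + (1 + 7*171)) = √(59 + (1 + 1197)) = √(59 + 1198) = √1257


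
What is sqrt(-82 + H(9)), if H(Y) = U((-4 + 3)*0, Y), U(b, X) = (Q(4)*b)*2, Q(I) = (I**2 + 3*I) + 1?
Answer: I*sqrt(82) ≈ 9.0554*I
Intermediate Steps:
Q(I) = 1 + I**2 + 3*I
U(b, X) = 58*b (U(b, X) = ((1 + 4**2 + 3*4)*b)*2 = ((1 + 16 + 12)*b)*2 = (29*b)*2 = 58*b)
H(Y) = 0 (H(Y) = 58*((-4 + 3)*0) = 58*(-1*0) = 58*0 = 0)
sqrt(-82 + H(9)) = sqrt(-82 + 0) = sqrt(-82) = I*sqrt(82)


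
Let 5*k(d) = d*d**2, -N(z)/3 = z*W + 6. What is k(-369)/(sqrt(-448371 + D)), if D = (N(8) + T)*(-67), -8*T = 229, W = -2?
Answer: 2450898*I*sqrt(7175410)/437525 ≈ 15005.0*I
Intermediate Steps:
T = -229/8 (T = -1/8*229 = -229/8 ≈ -28.625)
N(z) = -18 + 6*z (N(z) = -3*(z*(-2) + 6) = -3*(-2*z + 6) = -3*(6 - 2*z) = -18 + 6*z)
D = -737/8 (D = ((-18 + 6*8) - 229/8)*(-67) = ((-18 + 48) - 229/8)*(-67) = (30 - 229/8)*(-67) = (11/8)*(-67) = -737/8 ≈ -92.125)
k(d) = d**3/5 (k(d) = (d*d**2)/5 = d**3/5)
k(-369)/(sqrt(-448371 + D)) = ((1/5)*(-369)**3)/(sqrt(-448371 - 737/8)) = ((1/5)*(-50243409))/(sqrt(-3587705/8)) = -50243409*(-2*I*sqrt(7175410)/3587705)/5 = -(-2450898)*I*sqrt(7175410)/437525 = 2450898*I*sqrt(7175410)/437525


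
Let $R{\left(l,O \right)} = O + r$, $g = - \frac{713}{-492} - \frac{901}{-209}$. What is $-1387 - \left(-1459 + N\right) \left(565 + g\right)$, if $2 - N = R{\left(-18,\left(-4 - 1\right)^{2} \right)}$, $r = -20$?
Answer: $\frac{42831173081}{51414} \approx 8.3306 \cdot 10^{5}$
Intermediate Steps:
$g = \frac{592309}{102828}$ ($g = \left(-713\right) \left(- \frac{1}{492}\right) - - \frac{901}{209} = \frac{713}{492} + \frac{901}{209} = \frac{592309}{102828} \approx 5.7602$)
$R{\left(l,O \right)} = -20 + O$ ($R{\left(l,O \right)} = O - 20 = -20 + O$)
$N = -3$ ($N = 2 - \left(-20 + \left(-4 - 1\right)^{2}\right) = 2 - \left(-20 + \left(-5\right)^{2}\right) = 2 - \left(-20 + 25\right) = 2 - 5 = -3$)
$-1387 - \left(-1459 + N\right) \left(565 + g\right) = -1387 - \left(-1459 - 3\right) \left(565 + \frac{592309}{102828}\right) = -1387 - \left(-1462\right) \frac{58690129}{102828} = -1387 - - \frac{42902484299}{51414} = -1387 + \frac{42902484299}{51414} = \frac{42831173081}{51414}$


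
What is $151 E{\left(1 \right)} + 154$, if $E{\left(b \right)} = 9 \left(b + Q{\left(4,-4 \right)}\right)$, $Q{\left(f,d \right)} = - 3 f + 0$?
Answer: $-14795$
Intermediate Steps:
$Q{\left(f,d \right)} = - 3 f$
$E{\left(b \right)} = -108 + 9 b$ ($E{\left(b \right)} = 9 \left(b - 12\right) = 9 \left(-12 + b\right) = -108 + 9 b$)
$151 E{\left(1 \right)} + 154 = 151 \left(-108 + 9 \cdot 1\right) + 154 = 151 \left(-108 + 9\right) + 154 = 151 \left(-99\right) + 154 = -14949 + 154 = -14795$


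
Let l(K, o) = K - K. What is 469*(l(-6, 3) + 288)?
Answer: 135072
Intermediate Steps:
l(K, o) = 0
469*(l(-6, 3) + 288) = 469*(0 + 288) = 469*288 = 135072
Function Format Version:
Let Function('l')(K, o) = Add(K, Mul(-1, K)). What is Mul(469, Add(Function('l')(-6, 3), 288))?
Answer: 135072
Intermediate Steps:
Function('l')(K, o) = 0
Mul(469, Add(Function('l')(-6, 3), 288)) = Mul(469, Add(0, 288)) = Mul(469, 288) = 135072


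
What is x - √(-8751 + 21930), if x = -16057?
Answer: -16057 - √13179 ≈ -16172.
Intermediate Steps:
x - √(-8751 + 21930) = -16057 - √(-8751 + 21930) = -16057 - √13179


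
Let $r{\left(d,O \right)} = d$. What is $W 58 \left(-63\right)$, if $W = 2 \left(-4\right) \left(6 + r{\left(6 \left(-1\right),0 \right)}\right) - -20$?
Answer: $-73080$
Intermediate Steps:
$W = 20$ ($W = 2 \left(-4\right) \left(6 + 6 \left(-1\right)\right) - -20 = - 8 \left(6 - 6\right) + 20 = \left(-8\right) 0 + 20 = 0 + 20 = 20$)
$W 58 \left(-63\right) = 20 \cdot 58 \left(-63\right) = 1160 \left(-63\right) = -73080$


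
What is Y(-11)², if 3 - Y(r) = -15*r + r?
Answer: 22801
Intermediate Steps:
Y(r) = 3 + 14*r (Y(r) = 3 - (-15*r + r) = 3 - (-14)*r = 3 + 14*r)
Y(-11)² = (3 + 14*(-11))² = (3 - 154)² = (-151)² = 22801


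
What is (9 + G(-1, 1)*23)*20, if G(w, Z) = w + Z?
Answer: 180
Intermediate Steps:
G(w, Z) = Z + w
(9 + G(-1, 1)*23)*20 = (9 + (1 - 1)*23)*20 = (9 + 0*23)*20 = (9 + 0)*20 = 9*20 = 180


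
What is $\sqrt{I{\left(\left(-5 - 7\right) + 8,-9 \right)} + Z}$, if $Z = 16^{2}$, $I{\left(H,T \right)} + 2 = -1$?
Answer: $\sqrt{253} \approx 15.906$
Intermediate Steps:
$I{\left(H,T \right)} = -3$ ($I{\left(H,T \right)} = -2 - 1 = -3$)
$Z = 256$
$\sqrt{I{\left(\left(-5 - 7\right) + 8,-9 \right)} + Z} = \sqrt{-3 + 256} = \sqrt{253}$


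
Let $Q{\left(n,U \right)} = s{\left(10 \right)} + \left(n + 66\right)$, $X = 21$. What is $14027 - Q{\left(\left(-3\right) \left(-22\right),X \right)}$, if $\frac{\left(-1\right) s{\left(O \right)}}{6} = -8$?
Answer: $13847$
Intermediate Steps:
$s{\left(O \right)} = 48$ ($s{\left(O \right)} = \left(-6\right) \left(-8\right) = 48$)
$Q{\left(n,U \right)} = 114 + n$ ($Q{\left(n,U \right)} = 48 + \left(n + 66\right) = 48 + \left(66 + n\right) = 114 + n$)
$14027 - Q{\left(\left(-3\right) \left(-22\right),X \right)} = 14027 - \left(114 - -66\right) = 14027 - \left(114 + 66\right) = 14027 - 180 = 13847$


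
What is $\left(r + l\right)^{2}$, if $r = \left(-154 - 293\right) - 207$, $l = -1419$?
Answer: $4297329$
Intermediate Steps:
$r = -654$ ($r = \left(-154 - 293\right) - 207 = -447 - 207 = -654$)
$\left(r + l\right)^{2} = \left(-654 - 1419\right)^{2} = \left(-2073\right)^{2} = 4297329$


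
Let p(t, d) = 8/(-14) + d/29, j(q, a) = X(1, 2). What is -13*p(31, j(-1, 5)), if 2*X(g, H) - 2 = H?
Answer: 1326/203 ≈ 6.5320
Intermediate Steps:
X(g, H) = 1 + H/2
j(q, a) = 2 (j(q, a) = 1 + (½)*2 = 1 + 1 = 2)
p(t, d) = -4/7 + d/29 (p(t, d) = 8*(-1/14) + d*(1/29) = -4/7 + d/29)
-13*p(31, j(-1, 5)) = -13*(-4/7 + (1/29)*2) = -13*(-4/7 + 2/29) = -13*(-102/203) = 1326/203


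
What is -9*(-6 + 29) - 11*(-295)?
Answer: 3038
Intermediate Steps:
-9*(-6 + 29) - 11*(-295) = -9*23 + 3245 = -207 + 3245 = 3038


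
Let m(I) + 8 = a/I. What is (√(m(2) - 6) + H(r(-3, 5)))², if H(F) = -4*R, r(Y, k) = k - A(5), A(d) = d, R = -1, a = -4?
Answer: 32*I ≈ 32.0*I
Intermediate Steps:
m(I) = -8 - 4/I
r(Y, k) = -5 + k (r(Y, k) = k - 1*5 = k - 5 = -5 + k)
H(F) = 4 (H(F) = -4*(-1) = 4)
(√(m(2) - 6) + H(r(-3, 5)))² = (√((-8 - 4/2) - 6) + 4)² = (√((-8 - 4*½) - 6) + 4)² = (√((-8 - 2) - 6) + 4)² = (√(-10 - 6) + 4)² = (√(-16) + 4)² = (4*I + 4)² = (4 + 4*I)²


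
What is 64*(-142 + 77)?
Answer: -4160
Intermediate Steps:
64*(-142 + 77) = 64*(-65) = -4160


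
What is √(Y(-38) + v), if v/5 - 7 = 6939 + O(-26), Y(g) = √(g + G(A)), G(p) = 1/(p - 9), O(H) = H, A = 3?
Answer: √(1245600 + 6*I*√1374)/6 ≈ 186.01 + 0.016606*I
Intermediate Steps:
G(p) = 1/(-9 + p)
Y(g) = √(-⅙ + g) (Y(g) = √(g + 1/(-9 + 3)) = √(g + 1/(-6)) = √(g - ⅙) = √(-⅙ + g))
v = 34600 (v = 35 + 5*(6939 - 26) = 35 + 5*6913 = 35 + 34565 = 34600)
√(Y(-38) + v) = √(√(-6 + 36*(-38))/6 + 34600) = √(√(-6 - 1368)/6 + 34600) = √(√(-1374)/6 + 34600) = √((I*√1374)/6 + 34600) = √(I*√1374/6 + 34600) = √(34600 + I*√1374/6)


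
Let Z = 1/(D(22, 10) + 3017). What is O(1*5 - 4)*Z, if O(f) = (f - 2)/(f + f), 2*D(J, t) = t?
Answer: -1/6044 ≈ -0.00016545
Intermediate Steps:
D(J, t) = t/2
O(f) = (-2 + f)/(2*f) (O(f) = (-2 + f)/((2*f)) = (-2 + f)*(1/(2*f)) = (-2 + f)/(2*f))
Z = 1/3022 (Z = 1/((1/2)*10 + 3017) = 1/(5 + 3017) = 1/3022 ≈ 0.00033091)
O(1*5 - 4)*Z = ((-2 + (1*5 - 4))/(2*(1*5 - 4)))*(1/3022) = ((-2 + (5 - 4))/(2*(5 - 4)))*(1/3022) = ((1/2)*(-2 + 1)/1)*(1/3022) = ((1/2)*1*(-1))*(1/3022) = -1/2*1/3022 = -1/6044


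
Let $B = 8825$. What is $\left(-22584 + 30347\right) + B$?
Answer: $16588$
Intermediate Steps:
$\left(-22584 + 30347\right) + B = \left(-22584 + 30347\right) + 8825 = 7763 + 8825 = 16588$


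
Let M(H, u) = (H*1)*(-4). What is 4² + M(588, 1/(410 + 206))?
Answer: -2336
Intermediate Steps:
M(H, u) = -4*H (M(H, u) = H*(-4) = -4*H)
4² + M(588, 1/(410 + 206)) = 4² - 4*588 = 16 - 2352 = -2336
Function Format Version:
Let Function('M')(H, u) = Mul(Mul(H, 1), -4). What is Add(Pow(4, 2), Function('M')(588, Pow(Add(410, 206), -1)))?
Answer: -2336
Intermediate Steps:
Function('M')(H, u) = Mul(-4, H) (Function('M')(H, u) = Mul(H, -4) = Mul(-4, H))
Add(Pow(4, 2), Function('M')(588, Pow(Add(410, 206), -1))) = Add(Pow(4, 2), Mul(-4, 588)) = Add(16, -2352) = -2336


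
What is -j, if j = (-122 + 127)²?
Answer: -25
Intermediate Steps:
j = 25 (j = 5² = 25)
-j = -1*25 = -25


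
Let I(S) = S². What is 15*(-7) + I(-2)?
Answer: -101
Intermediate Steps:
15*(-7) + I(-2) = 15*(-7) + (-2)² = -105 + 4 = -101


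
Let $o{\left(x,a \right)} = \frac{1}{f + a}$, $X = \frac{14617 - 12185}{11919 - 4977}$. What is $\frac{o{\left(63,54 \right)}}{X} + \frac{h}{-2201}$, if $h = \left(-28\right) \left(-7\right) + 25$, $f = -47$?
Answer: $\frac{5758519}{18734912} \approx 0.30737$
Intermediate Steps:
$h = 221$ ($h = 196 + 25 = 221$)
$X = \frac{1216}{3471}$ ($X = \frac{2432}{6942} = 2432 \cdot \frac{1}{6942} = \frac{1216}{3471} \approx 0.35033$)
$o{\left(x,a \right)} = \frac{1}{-47 + a}$
$\frac{o{\left(63,54 \right)}}{X} + \frac{h}{-2201} = \frac{1}{\left(-47 + 54\right) \frac{1216}{3471}} + \frac{221}{-2201} = \frac{1}{7} \cdot \frac{3471}{1216} + 221 \left(- \frac{1}{2201}\right) = \frac{1}{7} \cdot \frac{3471}{1216} - \frac{221}{2201} = \frac{3471}{8512} - \frac{221}{2201} = \frac{5758519}{18734912}$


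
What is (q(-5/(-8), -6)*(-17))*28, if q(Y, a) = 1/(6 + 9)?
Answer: -476/15 ≈ -31.733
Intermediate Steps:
q(Y, a) = 1/15
(q(-5/(-8), -6)*(-17))*28 = ((1/15)*(-17))*28 = -17/15*28 = -476/15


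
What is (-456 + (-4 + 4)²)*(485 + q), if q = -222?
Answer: -119928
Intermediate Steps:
(-456 + (-4 + 4)²)*(485 + q) = (-456 + (-4 + 4)²)*(485 - 222) = (-456 + 0²)*263 = (-456 + 0)*263 = -456*263 = -119928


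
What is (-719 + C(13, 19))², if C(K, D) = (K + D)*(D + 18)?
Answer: 216225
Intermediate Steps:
C(K, D) = (18 + D)*(D + K) (C(K, D) = (D + K)*(18 + D) = (18 + D)*(D + K))
(-719 + C(13, 19))² = (-719 + (19² + 18*19 + 18*13 + 19*13))² = (-719 + (361 + 342 + 234 + 247))² = (-719 + 1184)² = 465² = 216225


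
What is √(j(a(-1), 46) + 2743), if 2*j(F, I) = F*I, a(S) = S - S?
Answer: √2743 ≈ 52.374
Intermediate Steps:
a(S) = 0
j(F, I) = F*I/2 (j(F, I) = (F*I)/2 = F*I/2)
√(j(a(-1), 46) + 2743) = √((½)*0*46 + 2743) = √(0 + 2743) = √2743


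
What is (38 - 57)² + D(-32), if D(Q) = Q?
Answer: 329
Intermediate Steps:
(38 - 57)² + D(-32) = (38 - 57)² - 32 = (-19)² - 32 = 361 - 32 = 329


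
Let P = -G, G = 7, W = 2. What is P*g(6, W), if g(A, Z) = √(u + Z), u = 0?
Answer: -7*√2 ≈ -9.8995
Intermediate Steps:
g(A, Z) = √Z (g(A, Z) = √(0 + Z) = √Z)
P = -7 (P = -1*7 = -7)
P*g(6, W) = -7*√2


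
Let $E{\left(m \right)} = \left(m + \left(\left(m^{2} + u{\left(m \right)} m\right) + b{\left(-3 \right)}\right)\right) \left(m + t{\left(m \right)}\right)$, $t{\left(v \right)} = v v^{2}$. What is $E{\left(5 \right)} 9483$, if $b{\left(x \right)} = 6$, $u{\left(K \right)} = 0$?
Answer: $44380440$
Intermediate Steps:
$t{\left(v \right)} = v^{3}$
$E{\left(m \right)} = \left(m + m^{3}\right) \left(6 + m + m^{2}\right)$ ($E{\left(m \right)} = \left(m + \left(\left(m^{2} + 0 m\right) + 6\right)\right) \left(m + m^{3}\right) = \left(m + \left(\left(m^{2} + 0\right) + 6\right)\right) \left(m + m^{3}\right) = \left(m + \left(m^{2} + 6\right)\right) \left(m + m^{3}\right) = \left(m + \left(6 + m^{2}\right)\right) \left(m + m^{3}\right) = \left(6 + m + m^{2}\right) \left(m + m^{3}\right) = \left(m + m^{3}\right) \left(6 + m + m^{2}\right)$)
$E{\left(5 \right)} 9483 = 5 \left(6 + 5 + 5^{3} + 5^{4} + 7 \cdot 5^{2}\right) 9483 = 5 \left(6 + 5 + 125 + 625 + 7 \cdot 25\right) 9483 = 5 \left(6 + 5 + 125 + 625 + 175\right) 9483 = 5 \cdot 936 \cdot 9483 = 4680 \cdot 9483 = 44380440$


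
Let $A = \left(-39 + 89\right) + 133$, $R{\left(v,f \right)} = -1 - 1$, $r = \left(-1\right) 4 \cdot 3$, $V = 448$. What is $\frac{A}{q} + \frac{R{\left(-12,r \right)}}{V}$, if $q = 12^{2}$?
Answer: $\frac{851}{672} \approx 1.2664$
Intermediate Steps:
$r = -12$ ($r = \left(-4\right) 3 = -12$)
$R{\left(v,f \right)} = -2$ ($R{\left(v,f \right)} = -1 - 1 = -2$)
$A = 183$ ($A = 50 + 133 = 183$)
$q = 144$
$\frac{A}{q} + \frac{R{\left(-12,r \right)}}{V} = \frac{183}{144} - \frac{2}{448} = 183 \cdot \frac{1}{144} - \frac{1}{224} = \frac{61}{48} - \frac{1}{224} = \frac{851}{672}$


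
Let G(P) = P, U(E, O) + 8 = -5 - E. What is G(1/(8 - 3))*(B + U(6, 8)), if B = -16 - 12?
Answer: -47/5 ≈ -9.4000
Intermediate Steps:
U(E, O) = -13 - E (U(E, O) = -8 + (-5 - E) = -13 - E)
B = -28
G(1/(8 - 3))*(B + U(6, 8)) = (-28 + (-13 - 1*6))/(8 - 3) = (-28 + (-13 - 6))/5 = (-28 - 19)/5 = (⅕)*(-47) = -47/5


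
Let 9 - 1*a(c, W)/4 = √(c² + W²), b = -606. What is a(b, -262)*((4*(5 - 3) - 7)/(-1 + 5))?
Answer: 9 - 2*√108970 ≈ -651.21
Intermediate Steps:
a(c, W) = 36 - 4*√(W² + c²) (a(c, W) = 36 - 4*√(c² + W²) = 36 - 4*√(W² + c²))
a(b, -262)*((4*(5 - 3) - 7)/(-1 + 5)) = (36 - 4*√((-262)² + (-606)²))*((4*(5 - 3) - 7)/(-1 + 5)) = (36 - 4*√(68644 + 367236))*((4*2 - 7)/4) = (36 - 8*√108970)*((8 - 7)*(¼)) = (36 - 8*√108970)*(1*(¼)) = (36 - 8*√108970)*(¼) = 9 - 2*√108970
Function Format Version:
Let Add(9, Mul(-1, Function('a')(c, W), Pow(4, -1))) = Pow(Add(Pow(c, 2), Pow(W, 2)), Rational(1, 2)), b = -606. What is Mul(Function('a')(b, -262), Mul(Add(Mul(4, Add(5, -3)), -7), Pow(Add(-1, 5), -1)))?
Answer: Add(9, Mul(-2, Pow(108970, Rational(1, 2)))) ≈ -651.21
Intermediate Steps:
Function('a')(c, W) = Add(36, Mul(-4, Pow(Add(Pow(W, 2), Pow(c, 2)), Rational(1, 2)))) (Function('a')(c, W) = Add(36, Mul(-4, Pow(Add(Pow(c, 2), Pow(W, 2)), Rational(1, 2)))) = Add(36, Mul(-4, Pow(Add(Pow(W, 2), Pow(c, 2)), Rational(1, 2)))))
Mul(Function('a')(b, -262), Mul(Add(Mul(4, Add(5, -3)), -7), Pow(Add(-1, 5), -1))) = Mul(Add(36, Mul(-4, Pow(Add(Pow(-262, 2), Pow(-606, 2)), Rational(1, 2)))), Mul(Add(Mul(4, Add(5, -3)), -7), Pow(Add(-1, 5), -1))) = Mul(Add(36, Mul(-4, Pow(Add(68644, 367236), Rational(1, 2)))), Mul(Add(Mul(4, 2), -7), Pow(4, -1))) = Mul(Add(36, Mul(-4, Pow(435880, Rational(1, 2)))), Mul(Add(8, -7), Rational(1, 4))) = Mul(Add(36, Mul(-4, Mul(2, Pow(108970, Rational(1, 2))))), Mul(1, Rational(1, 4))) = Mul(Add(36, Mul(-8, Pow(108970, Rational(1, 2)))), Rational(1, 4)) = Add(9, Mul(-2, Pow(108970, Rational(1, 2))))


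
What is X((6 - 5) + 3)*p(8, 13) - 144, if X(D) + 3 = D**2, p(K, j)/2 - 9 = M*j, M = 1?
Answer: 428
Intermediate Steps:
p(K, j) = 18 + 2*j (p(K, j) = 18 + 2*(1*j) = 18 + 2*j)
X(D) = -3 + D**2
X((6 - 5) + 3)*p(8, 13) - 144 = (-3 + ((6 - 5) + 3)**2)*(18 + 2*13) - 144 = (-3 + (1 + 3)**2)*(18 + 26) - 144 = (-3 + 4**2)*44 - 144 = (-3 + 16)*44 - 144 = 13*44 - 144 = 572 - 144 = 428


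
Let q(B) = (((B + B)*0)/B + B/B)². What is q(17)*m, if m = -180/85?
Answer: -36/17 ≈ -2.1176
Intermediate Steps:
m = -36/17 (m = -180*1/85 = -36/17 ≈ -2.1176)
q(B) = 1 (q(B) = (((2*B)*0)/B + 1)² = (0/B + 1)² = (0 + 1)² = 1² = 1)
q(17)*m = 1*(-36/17) = -36/17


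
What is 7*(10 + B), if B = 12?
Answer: 154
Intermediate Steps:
7*(10 + B) = 7*(10 + 12) = 7*22 = 154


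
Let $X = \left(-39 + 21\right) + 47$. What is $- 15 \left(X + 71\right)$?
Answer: $-1500$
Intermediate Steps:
$X = 29$ ($X = -18 + 47 = 29$)
$- 15 \left(X + 71\right) = - 15 \left(29 + 71\right) = \left(-15\right) 100 = -1500$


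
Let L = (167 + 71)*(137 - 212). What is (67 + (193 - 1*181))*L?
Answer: -1410150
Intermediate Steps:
L = -17850 (L = 238*(-75) = -17850)
(67 + (193 - 1*181))*L = (67 + (193 - 1*181))*(-17850) = (67 + (193 - 181))*(-17850) = (67 + 12)*(-17850) = 79*(-17850) = -1410150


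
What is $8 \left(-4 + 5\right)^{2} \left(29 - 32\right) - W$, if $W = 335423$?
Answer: $-335447$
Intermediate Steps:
$8 \left(-4 + 5\right)^{2} \left(29 - 32\right) - W = 8 \left(-4 + 5\right)^{2} \left(29 - 32\right) - 335423 = 8 \cdot 1^{2} \left(29 - 32\right) - 335423 = 8 \cdot 1 \left(-3\right) - 335423 = 8 \left(-3\right) - 335423 = -24 - 335423 = -335447$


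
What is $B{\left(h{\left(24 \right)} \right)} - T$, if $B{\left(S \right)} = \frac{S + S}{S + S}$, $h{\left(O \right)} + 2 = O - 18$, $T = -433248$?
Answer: $433249$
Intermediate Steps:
$h{\left(O \right)} = -20 + O$ ($h{\left(O \right)} = -2 + \left(O - 18\right) = -2 + \left(-18 + O\right) = -20 + O$)
$B{\left(S \right)} = 1$ ($B{\left(S \right)} = \frac{2 S}{2 S} = 2 S \frac{1}{2 S} = 1$)
$B{\left(h{\left(24 \right)} \right)} - T = 1 - -433248 = 1 + 433248 = 433249$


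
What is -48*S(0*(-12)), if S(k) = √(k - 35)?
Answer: -48*I*√35 ≈ -283.97*I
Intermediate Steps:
S(k) = √(-35 + k)
-48*S(0*(-12)) = -48*√(-35 + 0*(-12)) = -48*√(-35 + 0) = -48*I*√35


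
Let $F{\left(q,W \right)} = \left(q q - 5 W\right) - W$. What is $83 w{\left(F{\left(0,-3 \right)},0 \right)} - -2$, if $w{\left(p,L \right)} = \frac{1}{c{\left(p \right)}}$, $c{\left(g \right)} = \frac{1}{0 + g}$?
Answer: $1496$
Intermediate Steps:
$F{\left(q,W \right)} = q^{2} - 6 W$ ($F{\left(q,W \right)} = \left(q^{2} - 5 W\right) - W = q^{2} - 6 W$)
$c{\left(g \right)} = \frac{1}{g}$
$w{\left(p,L \right)} = p$ ($w{\left(p,L \right)} = \frac{1}{\frac{1}{p}} = p$)
$83 w{\left(F{\left(0,-3 \right)},0 \right)} - -2 = 83 \left(0^{2} - -18\right) - -2 = 83 \left(0 + 18\right) + \left(-2 + 4\right) = 83 \cdot 18 + 2 = 1494 + 2 = 1496$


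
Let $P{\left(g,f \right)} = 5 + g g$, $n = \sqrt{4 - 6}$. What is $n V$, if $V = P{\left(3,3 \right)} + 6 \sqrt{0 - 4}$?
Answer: $\sqrt{2} \left(-12 + 14 i\right) \approx -16.971 + 19.799 i$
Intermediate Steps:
$n = i \sqrt{2}$ ($n = \sqrt{-2} = i \sqrt{2} \approx 1.4142 i$)
$P{\left(g,f \right)} = 5 + g^{2}$
$V = 14 + 12 i$ ($V = \left(5 + 3^{2}\right) + 6 \sqrt{0 - 4} = \left(5 + 9\right) + 6 \sqrt{-4} = 14 + 6 \cdot 2 i = 14 + 12 i \approx 14.0 + 12.0 i$)
$n V = i \sqrt{2} \left(14 + 12 i\right)$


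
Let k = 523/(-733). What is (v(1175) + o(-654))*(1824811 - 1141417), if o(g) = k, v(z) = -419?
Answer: -210246164100/733 ≈ -2.8683e+8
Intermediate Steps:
k = -523/733 (k = 523*(-1/733) = -523/733 ≈ -0.71351)
o(g) = -523/733
(v(1175) + o(-654))*(1824811 - 1141417) = (-419 - 523/733)*(1824811 - 1141417) = -307650/733*683394 = -210246164100/733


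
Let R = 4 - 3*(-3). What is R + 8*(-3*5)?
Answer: -107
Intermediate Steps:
R = 13 (R = 4 + 9 = 13)
R + 8*(-3*5) = 13 + 8*(-3*5) = 13 + 8*(-15) = 13 - 120 = -107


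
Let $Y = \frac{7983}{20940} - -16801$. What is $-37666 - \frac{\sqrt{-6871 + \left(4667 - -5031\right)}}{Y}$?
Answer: $-37666 - \frac{6980 \sqrt{2827}}{117273641} \approx -37666.0$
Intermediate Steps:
$Y = \frac{117273641}{6980}$ ($Y = 7983 \cdot \frac{1}{20940} + 16801 = \frac{2661}{6980} + 16801 = \frac{117273641}{6980} \approx 16801.0$)
$-37666 - \frac{\sqrt{-6871 + \left(4667 - -5031\right)}}{Y} = -37666 - \frac{\sqrt{-6871 + \left(4667 - -5031\right)}}{\frac{117273641}{6980}} = -37666 - \sqrt{-6871 + \left(4667 + 5031\right)} \frac{6980}{117273641} = -37666 - \sqrt{-6871 + 9698} \cdot \frac{6980}{117273641} = -37666 - \sqrt{2827} \cdot \frac{6980}{117273641} = -37666 - \frac{6980 \sqrt{2827}}{117273641}$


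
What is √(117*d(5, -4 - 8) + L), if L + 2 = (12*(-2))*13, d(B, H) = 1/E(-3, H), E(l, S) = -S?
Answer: I*√1217/2 ≈ 17.443*I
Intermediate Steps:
d(B, H) = -1/H (d(B, H) = 1/(-H) = -1/H)
L = -314 (L = -2 + (12*(-2))*13 = -2 - 24*13 = -2 - 312 = -314)
√(117*d(5, -4 - 8) + L) = √(117*(-1/(-4 - 8)) - 314) = √(117*(-1/(-12)) - 314) = √(117*(-1*(-1/12)) - 314) = √(117*(1/12) - 314) = √(39/4 - 314) = √(-1217/4) = I*√1217/2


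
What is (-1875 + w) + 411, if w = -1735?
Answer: -3199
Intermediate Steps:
(-1875 + w) + 411 = (-1875 - 1735) + 411 = -3610 + 411 = -3199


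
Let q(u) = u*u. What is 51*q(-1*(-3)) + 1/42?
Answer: 19279/42 ≈ 459.02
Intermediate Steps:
q(u) = u²
51*q(-1*(-3)) + 1/42 = 51*(-1*(-3))² + 1/42 = 51*3² + 1/42 = 51*9 + 1/42 = 459 + 1/42 = 19279/42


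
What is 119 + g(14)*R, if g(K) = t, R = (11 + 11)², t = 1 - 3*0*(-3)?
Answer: 603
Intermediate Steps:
t = 1 (t = 1 + 0*(-3) = 1 + 0 = 1)
R = 484 (R = 22² = 484)
g(K) = 1
119 + g(14)*R = 119 + 1*484 = 119 + 484 = 603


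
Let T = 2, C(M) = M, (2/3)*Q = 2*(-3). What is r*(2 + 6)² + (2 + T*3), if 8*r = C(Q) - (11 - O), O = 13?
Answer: -48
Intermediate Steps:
Q = -9 (Q = 3*(2*(-3))/2 = (3/2)*(-6) = -9)
r = -7/8 (r = (-9 - (11 - 1*13))/8 = (-9 - (11 - 13))/8 = (-9 - 1*(-2))/8 = (-9 + 2)/8 = (⅛)*(-7) = -7/8 ≈ -0.87500)
r*(2 + 6)² + (2 + T*3) = -7*(2 + 6)²/8 + (2 + 2*3) = -7/8*8² + (2 + 6) = -7/8*64 + 8 = -56 + 8 = -48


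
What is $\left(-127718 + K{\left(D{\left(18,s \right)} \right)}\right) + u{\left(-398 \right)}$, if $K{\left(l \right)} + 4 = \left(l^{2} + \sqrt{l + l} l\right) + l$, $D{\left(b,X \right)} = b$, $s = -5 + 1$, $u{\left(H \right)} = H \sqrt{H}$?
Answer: $-127272 - 398 i \sqrt{398} \approx -1.2727 \cdot 10^{5} - 7940.1 i$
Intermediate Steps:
$u{\left(H \right)} = H^{\frac{3}{2}}$
$s = -4$
$K{\left(l \right)} = -4 + l + l^{2} + \sqrt{2} l^{\frac{3}{2}}$ ($K{\left(l \right)} = -4 + \left(\left(l^{2} + \sqrt{l + l} l\right) + l\right) = -4 + \left(\left(l^{2} + \sqrt{2 l} l\right) + l\right) = -4 + \left(\left(l^{2} + \sqrt{2} \sqrt{l} l\right) + l\right) = -4 + \left(\left(l^{2} + \sqrt{2} l^{\frac{3}{2}}\right) + l\right) = -4 + \left(l + l^{2} + \sqrt{2} l^{\frac{3}{2}}\right) = -4 + l + l^{2} + \sqrt{2} l^{\frac{3}{2}}$)
$\left(-127718 + K{\left(D{\left(18,s \right)} \right)}\right) + u{\left(-398 \right)} = \left(-127718 + \left(-4 + 18 + 18^{2} + \sqrt{2} \cdot 18^{\frac{3}{2}}\right)\right) + \left(-398\right)^{\frac{3}{2}} = \left(-127718 + \left(-4 + 18 + 324 + \sqrt{2} \cdot 54 \sqrt{2}\right)\right) - 398 i \sqrt{398} = \left(-127718 + \left(-4 + 18 + 324 + 108\right)\right) - 398 i \sqrt{398} = \left(-127718 + 446\right) - 398 i \sqrt{398} = -127272 - 398 i \sqrt{398}$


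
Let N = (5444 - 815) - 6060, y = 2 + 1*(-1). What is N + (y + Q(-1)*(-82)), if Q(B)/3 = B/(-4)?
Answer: -2983/2 ≈ -1491.5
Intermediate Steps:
Q(B) = -3*B/4 (Q(B) = 3*(B/(-4)) = 3*(B*(-1/4)) = 3*(-B/4) = -3*B/4)
y = 1 (y = 2 - 1 = 1)
N = -1431 (N = 4629 - 6060 = -1431)
N + (y + Q(-1)*(-82)) = -1431 + (1 - 3/4*(-1)*(-82)) = -1431 + (1 + (3/4)*(-82)) = -1431 + (1 - 123/2) = -1431 - 121/2 = -2983/2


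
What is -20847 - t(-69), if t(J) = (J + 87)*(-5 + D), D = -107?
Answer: -18831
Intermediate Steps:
t(J) = -9744 - 112*J (t(J) = (J + 87)*(-5 - 107) = (87 + J)*(-112) = -9744 - 112*J)
-20847 - t(-69) = -20847 - (-9744 - 112*(-69)) = -20847 - (-9744 + 7728) = -20847 - 1*(-2016) = -20847 + 2016 = -18831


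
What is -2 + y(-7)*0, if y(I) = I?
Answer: -2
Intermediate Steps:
-2 + y(-7)*0 = -2 - 7*0 = -2 + 0 = -2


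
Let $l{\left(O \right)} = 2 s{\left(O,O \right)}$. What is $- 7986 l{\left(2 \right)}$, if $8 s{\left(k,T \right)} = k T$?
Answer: $-7986$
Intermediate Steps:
$s{\left(k,T \right)} = \frac{T k}{8}$ ($s{\left(k,T \right)} = \frac{k T}{8} = \frac{T k}{8}$)
$l{\left(O \right)} = \frac{O^{2}}{4}$ ($l{\left(O \right)} = 2 \frac{O O}{8} = 2 \frac{O^{2}}{8} = \frac{O^{2}}{4}$)
$- 7986 l{\left(2 \right)} = - 7986 \frac{2^{2}}{4} = - 7986 \cdot \frac{1}{4} \cdot 4 = \left(-7986\right) 1 = -7986$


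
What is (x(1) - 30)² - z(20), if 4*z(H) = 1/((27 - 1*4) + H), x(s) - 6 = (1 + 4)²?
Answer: 171/172 ≈ 0.99419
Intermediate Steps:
x(s) = 31 (x(s) = 6 + (1 + 4)² = 6 + 5² = 6 + 25 = 31)
z(H) = 1/(4*(23 + H)) (z(H) = 1/(4*((27 - 1*4) + H)) = 1/(4*((27 - 4) + H)) = 1/(4*(23 + H)))
(x(1) - 30)² - z(20) = (31 - 30)² - 1/(4*(23 + 20)) = 1² - 1/(4*43) = 1 - 1/(4*43) = 1 - 1*1/172 = 1 - 1/172 = 171/172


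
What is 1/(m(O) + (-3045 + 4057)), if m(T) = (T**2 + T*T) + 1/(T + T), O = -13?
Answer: 26/35099 ≈ 0.00074076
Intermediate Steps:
m(T) = 1/(2*T) + 2*T**2 (m(T) = (T**2 + T**2) + 1/(2*T) = 2*T**2 + 1/(2*T) = 1/(2*T) + 2*T**2)
1/(m(O) + (-3045 + 4057)) = 1/((1/2)*(1 + 4*(-13)**3)/(-13) + (-3045 + 4057)) = 1/((1/2)*(-1/13)*(1 + 4*(-2197)) + 1012) = 1/((1/2)*(-1/13)*(1 - 8788) + 1012) = 1/((1/2)*(-1/13)*(-8787) + 1012) = 1/(8787/26 + 1012) = 1/(35099/26) = 26/35099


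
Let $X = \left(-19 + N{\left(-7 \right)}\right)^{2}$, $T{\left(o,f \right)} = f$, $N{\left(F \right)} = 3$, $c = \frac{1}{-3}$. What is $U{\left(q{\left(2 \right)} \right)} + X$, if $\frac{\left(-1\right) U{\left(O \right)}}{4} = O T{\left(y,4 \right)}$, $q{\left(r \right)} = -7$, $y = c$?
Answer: $368$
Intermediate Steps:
$c = - \frac{1}{3} \approx -0.33333$
$y = - \frac{1}{3} \approx -0.33333$
$X = 256$ ($X = \left(-19 + 3\right)^{2} = \left(-16\right)^{2} = 256$)
$U{\left(O \right)} = - 16 O$ ($U{\left(O \right)} = - 4 O 4 = - 4 \cdot 4 O = - 16 O$)
$U{\left(q{\left(2 \right)} \right)} + X = \left(-16\right) \left(-7\right) + 256 = 112 + 256 = 368$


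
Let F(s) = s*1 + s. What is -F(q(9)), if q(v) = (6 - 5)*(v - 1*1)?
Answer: -16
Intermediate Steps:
q(v) = -1 + v (q(v) = 1*(v - 1) = 1*(-1 + v) = -1 + v)
F(s) = 2*s (F(s) = s + s = 2*s)
-F(q(9)) = -2*(-1 + 9) = -2*8 = -1*16 = -16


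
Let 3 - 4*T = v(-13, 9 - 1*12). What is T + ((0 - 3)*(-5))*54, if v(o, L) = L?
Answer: 1623/2 ≈ 811.50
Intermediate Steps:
T = 3/2 (T = ¾ - (9 - 1*12)/4 = ¾ - (9 - 12)/4 = ¾ - ¼*(-3) = ¾ + ¾ = 3/2 ≈ 1.5000)
T + ((0 - 3)*(-5))*54 = 3/2 + ((0 - 3)*(-5))*54 = 3/2 - 3*(-5)*54 = 3/2 + 15*54 = 3/2 + 810 = 1623/2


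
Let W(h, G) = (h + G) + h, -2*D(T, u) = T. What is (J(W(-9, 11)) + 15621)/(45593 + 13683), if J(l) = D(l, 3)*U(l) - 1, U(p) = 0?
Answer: 3905/14819 ≈ 0.26351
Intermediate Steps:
D(T, u) = -T/2
W(h, G) = G + 2*h (W(h, G) = (G + h) + h = G + 2*h)
J(l) = -1 (J(l) = -l/2*0 - 1 = 0 - 1 = -1)
(J(W(-9, 11)) + 15621)/(45593 + 13683) = (-1 + 15621)/(45593 + 13683) = 15620/59276 = 15620*(1/59276) = 3905/14819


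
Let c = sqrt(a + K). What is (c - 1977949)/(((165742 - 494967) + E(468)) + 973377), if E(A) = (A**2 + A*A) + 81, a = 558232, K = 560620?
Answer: -1977949/1082281 + 2*sqrt(279713)/1082281 ≈ -1.8266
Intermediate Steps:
E(A) = 81 + 2*A**2 (E(A) = (A**2 + A**2) + 81 = 2*A**2 + 81 = 81 + 2*A**2)
c = 2*sqrt(279713) (c = sqrt(558232 + 560620) = sqrt(1118852) = 2*sqrt(279713) ≈ 1057.8)
(c - 1977949)/(((165742 - 494967) + E(468)) + 973377) = (2*sqrt(279713) - 1977949)/(((165742 - 494967) + (81 + 2*468**2)) + 973377) = (-1977949 + 2*sqrt(279713))/((-329225 + (81 + 2*219024)) + 973377) = (-1977949 + 2*sqrt(279713))/((-329225 + (81 + 438048)) + 973377) = (-1977949 + 2*sqrt(279713))/((-329225 + 438129) + 973377) = (-1977949 + 2*sqrt(279713))/(108904 + 973377) = (-1977949 + 2*sqrt(279713))/1082281 = (-1977949 + 2*sqrt(279713))*(1/1082281) = -1977949/1082281 + 2*sqrt(279713)/1082281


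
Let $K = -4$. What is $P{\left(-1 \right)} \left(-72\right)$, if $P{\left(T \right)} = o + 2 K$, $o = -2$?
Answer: $720$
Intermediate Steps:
$P{\left(T \right)} = -10$ ($P{\left(T \right)} = -2 + 2 \left(-4\right) = -2 - 8 = -10$)
$P{\left(-1 \right)} \left(-72\right) = \left(-10\right) \left(-72\right) = 720$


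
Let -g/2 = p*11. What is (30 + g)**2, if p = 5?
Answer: 6400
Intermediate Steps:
g = -110 (g = -10*11 = -2*55 = -110)
(30 + g)**2 = (30 - 110)**2 = (-80)**2 = 6400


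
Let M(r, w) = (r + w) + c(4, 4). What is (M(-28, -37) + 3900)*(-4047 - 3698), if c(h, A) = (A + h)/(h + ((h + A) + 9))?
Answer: -623805535/21 ≈ -2.9705e+7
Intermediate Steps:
c(h, A) = (A + h)/(9 + A + 2*h) (c(h, A) = (A + h)/(h + ((A + h) + 9)) = (A + h)/(h + (9 + A + h)) = (A + h)/(9 + A + 2*h))
M(r, w) = 8/21 + r + w (M(r, w) = (r + w) + (4 + 4)/(9 + 4 + 2*4) = (r + w) + 8/(9 + 4 + 8) = (r + w) + 8/21 = 8/21 + r + w)
(M(-28, -37) + 3900)*(-4047 - 3698) = ((8/21 - 28 - 37) + 3900)*(-4047 - 3698) = (-1357/21 + 3900)*(-7745) = (80543/21)*(-7745) = -623805535/21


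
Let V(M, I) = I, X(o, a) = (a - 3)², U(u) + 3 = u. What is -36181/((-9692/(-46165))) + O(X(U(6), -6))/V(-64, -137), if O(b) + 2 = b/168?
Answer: -3203627263115/18589256 ≈ -1.7234e+5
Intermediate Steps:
U(u) = -3 + u
X(o, a) = (-3 + a)²
O(b) = -2 + b/168
-36181/((-9692/(-46165))) + O(X(U(6), -6))/V(-64, -137) = -36181/((-9692/(-46165))) + (-2 + (-3 - 6)²/168)/(-137) = -36181/((-9692*(-1/46165))) + (-2 + (1/168)*(-9)²)*(-1/137) = -36181/9692/46165 + (-2 + (1/168)*81)*(-1/137) = -36181*46165/9692 + (-2 + 27/56)*(-1/137) = -1670295865/9692 - 85/56*(-1/137) = -1670295865/9692 + 85/7672 = -3203627263115/18589256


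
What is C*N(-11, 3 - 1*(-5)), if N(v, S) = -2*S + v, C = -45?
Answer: 1215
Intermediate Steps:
N(v, S) = v - 2*S
C*N(-11, 3 - 1*(-5)) = -45*(-11 - 2*(3 - 1*(-5))) = -45*(-11 - 2*(3 + 5)) = -45*(-11 - 2*8) = -45*(-11 - 16) = -45*(-27) = 1215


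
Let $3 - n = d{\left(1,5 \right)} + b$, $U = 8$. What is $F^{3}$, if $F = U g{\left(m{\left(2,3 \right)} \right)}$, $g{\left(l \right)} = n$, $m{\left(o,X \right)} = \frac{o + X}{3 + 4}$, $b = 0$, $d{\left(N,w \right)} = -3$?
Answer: $110592$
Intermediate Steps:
$n = 6$ ($n = 3 - \left(-3 + 0\right) = 3 - -3 = 3 + 3 = 6$)
$m{\left(o,X \right)} = \frac{X}{7} + \frac{o}{7}$ ($m{\left(o,X \right)} = \frac{X + o}{7} = \left(X + o\right) \frac{1}{7} = \frac{X}{7} + \frac{o}{7}$)
$g{\left(l \right)} = 6$
$F = 48$ ($F = 8 \cdot 6 = 48$)
$F^{3} = 48^{3} = 110592$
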